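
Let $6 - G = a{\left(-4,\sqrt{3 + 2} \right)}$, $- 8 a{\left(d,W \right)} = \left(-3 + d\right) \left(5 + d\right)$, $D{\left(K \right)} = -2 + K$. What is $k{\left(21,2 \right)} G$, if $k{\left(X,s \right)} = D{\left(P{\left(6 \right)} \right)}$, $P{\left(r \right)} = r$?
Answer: $\frac{41}{2} \approx 20.5$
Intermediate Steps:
$k{\left(X,s \right)} = 4$ ($k{\left(X,s \right)} = -2 + 6 = 4$)
$a{\left(d,W \right)} = - \frac{\left(-3 + d\right) \left(5 + d\right)}{8}$
$G = \frac{41}{8}$ ($G = 6 - \left(\frac{15}{8} - -1 - \frac{\left(-4\right)^{2}}{8}\right) = 6 - \left(\frac{15}{8} + 1 - 2\right) = 6 - \frac{7}{8} = \frac{41}{8} \approx 5.125$)
$k{\left(21,2 \right)} G = 4 \cdot \frac{41}{8} = \frac{41}{2}$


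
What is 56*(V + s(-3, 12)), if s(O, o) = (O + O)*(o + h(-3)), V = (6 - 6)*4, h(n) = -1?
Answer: -3696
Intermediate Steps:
V = 0 (V = 0*4 = 0)
s(O, o) = 2*O*(-1 + o) (s(O, o) = (O + O)*(o - 1) = (2*O)*(-1 + o) = 2*O*(-1 + o))
56*(V + s(-3, 12)) = 56*(0 + 2*(-3)*(-1 + 12)) = 56*(0 + 2*(-3)*11) = 56*(0 - 66) = 56*(-66) = -3696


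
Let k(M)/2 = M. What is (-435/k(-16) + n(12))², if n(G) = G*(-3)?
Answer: 514089/1024 ≈ 502.04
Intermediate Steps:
k(M) = 2*M
n(G) = -3*G
(-435/k(-16) + n(12))² = (-435/(2*(-16)) - 3*12)² = (-435/(-32) - 36)² = (-435*(-1/32) - 36)² = (435/32 - 36)² = (-717/32)² = 514089/1024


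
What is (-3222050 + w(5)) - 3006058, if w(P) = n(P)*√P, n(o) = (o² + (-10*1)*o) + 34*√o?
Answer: -6227938 - 25*√5 ≈ -6.2280e+6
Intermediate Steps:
n(o) = o² - 10*o + 34*√o (n(o) = (o² - 10*o) + 34*√o = o² - 10*o + 34*√o)
w(P) = √P*(P² - 10*P + 34*√P) (w(P) = (P² - 10*P + 34*√P)*√P = √P*(P² - 10*P + 34*√P))
(-3222050 + w(5)) - 3006058 = (-3222050 + (5^(5/2) - 50*√5 + 34*5)) - 3006058 = (-3222050 + (25*√5 - 50*√5 + 170)) - 3006058 = (-3222050 + (170 - 25*√5)) - 3006058 = (-3221880 - 25*√5) - 3006058 = -6227938 - 25*√5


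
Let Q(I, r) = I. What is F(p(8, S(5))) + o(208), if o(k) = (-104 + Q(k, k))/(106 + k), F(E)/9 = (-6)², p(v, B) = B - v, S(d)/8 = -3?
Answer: 50920/157 ≈ 324.33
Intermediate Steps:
S(d) = -24 (S(d) = 8*(-3) = -24)
F(E) = 324 (F(E) = 9*(-6)² = 9*36 = 324)
o(k) = (-104 + k)/(106 + k)
F(p(8, S(5))) + o(208) = 324 + (-104 + 208)/(106 + 208) = 324 + 104/314 = 324 + (1/314)*104 = 324 + 52/157 = 50920/157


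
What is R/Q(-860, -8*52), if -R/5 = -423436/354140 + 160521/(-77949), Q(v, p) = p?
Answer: -3743888321/95696844048 ≈ -0.039122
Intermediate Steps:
R = 7487776642/460080981 (R = -5*(-423436/354140 + 160521/(-77949)) = -5*(-423436*1/354140 + 160521*(-1/77949)) = -5*(-105859/88535 - 53507/25983) = -5*(-7487776642/2300404905) = 7487776642/460080981 ≈ 16.275)
R/Q(-860, -8*52) = 7487776642/(460080981*((-8*52))) = (7487776642/460080981)/(-416) = (7487776642/460080981)*(-1/416) = -3743888321/95696844048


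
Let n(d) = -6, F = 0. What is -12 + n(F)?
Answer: -18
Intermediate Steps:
-12 + n(F) = -12 - 6 = -18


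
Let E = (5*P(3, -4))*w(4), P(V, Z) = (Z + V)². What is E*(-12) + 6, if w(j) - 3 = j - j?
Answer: -174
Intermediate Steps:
w(j) = 3 (w(j) = 3 + (j - j) = 3 + 0 = 3)
P(V, Z) = (V + Z)²
E = 15 (E = (5*(3 - 4)²)*3 = (5*(-1)²)*3 = (5*1)*3 = 5*3 = 15)
E*(-12) + 6 = 15*(-12) + 6 = -180 + 6 = -174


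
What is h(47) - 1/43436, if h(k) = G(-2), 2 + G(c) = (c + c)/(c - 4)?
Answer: -173747/130308 ≈ -1.3334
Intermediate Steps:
G(c) = -2 + 2*c/(-4 + c) (G(c) = -2 + (c + c)/(c - 4) = -2 + (2*c)/(-4 + c) = -2 + 2*c/(-4 + c))
h(k) = -4/3 (h(k) = 8/(-4 - 2) = 8/(-6) = 8*(-1/6) = -4/3)
h(47) - 1/43436 = -4/3 - 1/43436 = -173747/130308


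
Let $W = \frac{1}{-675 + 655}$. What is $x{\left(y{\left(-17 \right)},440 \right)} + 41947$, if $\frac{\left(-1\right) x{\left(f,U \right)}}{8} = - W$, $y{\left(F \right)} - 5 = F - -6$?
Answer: $\frac{209733}{5} \approx 41947.0$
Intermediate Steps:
$y{\left(F \right)} = 11 + F$ ($y{\left(F \right)} = 5 + \left(F - -6\right) = 5 + \left(F + 6\right) = 5 + \left(6 + F\right) = 11 + F$)
$W = - \frac{1}{20}$ ($W = \frac{1}{-20} = - \frac{1}{20} \approx -0.05$)
$x{\left(f,U \right)} = - \frac{2}{5}$ ($x{\left(f,U \right)} = - 8 \left(\left(-1\right) \left(- \frac{1}{20}\right)\right) = \left(-8\right) \frac{1}{20} = - \frac{2}{5}$)
$x{\left(y{\left(-17 \right)},440 \right)} + 41947 = - \frac{2}{5} + 41947 = \frac{209733}{5}$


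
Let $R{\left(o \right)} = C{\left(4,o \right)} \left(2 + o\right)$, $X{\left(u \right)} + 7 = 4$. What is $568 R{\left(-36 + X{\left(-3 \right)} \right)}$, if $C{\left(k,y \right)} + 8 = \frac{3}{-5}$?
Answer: $\frac{903688}{5} \approx 1.8074 \cdot 10^{5}$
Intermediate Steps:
$X{\left(u \right)} = -3$ ($X{\left(u \right)} = -7 + 4 = -3$)
$C{\left(k,y \right)} = - \frac{43}{5}$ ($C{\left(k,y \right)} = -8 + \frac{3}{-5} = -8 + 3 \left(- \frac{1}{5}\right) = -8 - \frac{3}{5} = - \frac{43}{5}$)
$R{\left(o \right)} = - \frac{86}{5} - \frac{43 o}{5}$ ($R{\left(o \right)} = - \frac{43 \left(2 + o\right)}{5} = - \frac{86}{5} - \frac{43 o}{5}$)
$568 R{\left(-36 + X{\left(-3 \right)} \right)} = 568 \left(- \frac{86}{5} - \frac{43 \left(-36 - 3\right)}{5}\right) = 568 \left(- \frac{86}{5} - - \frac{1677}{5}\right) = 568 \left(- \frac{86}{5} + \frac{1677}{5}\right) = 568 \cdot \frac{1591}{5} = \frac{903688}{5}$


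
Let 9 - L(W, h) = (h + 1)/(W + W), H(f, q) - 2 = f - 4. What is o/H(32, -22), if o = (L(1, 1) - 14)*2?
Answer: -⅖ ≈ -0.40000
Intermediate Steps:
H(f, q) = -2 + f (H(f, q) = 2 + (f - 4) = 2 + (-4 + f) = -2 + f)
L(W, h) = 9 - (1 + h)/(2*W) (L(W, h) = 9 - (h + 1)/(W + W) = 9 - (1 + h)/(2*W))
o = -12 (o = ((½)*(-1 - 1*1 + 18*1)/1 - 14)*2 = ((½)*1*(-1 - 1 + 18) - 14)*2 = ((½)*1*16 - 14)*2 = (8 - 14)*2 = -6*2 = -12)
o/H(32, -22) = -12/(-2 + 32) = -12/30 = -12*1/30 = -⅖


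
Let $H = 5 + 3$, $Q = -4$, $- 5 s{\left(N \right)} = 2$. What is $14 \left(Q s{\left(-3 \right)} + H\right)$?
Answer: $\frac{672}{5} \approx 134.4$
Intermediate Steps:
$s{\left(N \right)} = - \frac{2}{5}$ ($s{\left(N \right)} = \left(- \frac{1}{5}\right) 2 = - \frac{2}{5}$)
$H = 8$
$14 \left(Q s{\left(-3 \right)} + H\right) = 14 \left(\left(-4\right) \left(- \frac{2}{5}\right) + 8\right) = 14 \left(\frac{8}{5} + 8\right) = 14 \cdot \frac{48}{5} = \frac{672}{5}$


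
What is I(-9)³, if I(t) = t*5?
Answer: -91125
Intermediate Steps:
I(t) = 5*t
I(-9)³ = (5*(-9))³ = (-45)³ = -91125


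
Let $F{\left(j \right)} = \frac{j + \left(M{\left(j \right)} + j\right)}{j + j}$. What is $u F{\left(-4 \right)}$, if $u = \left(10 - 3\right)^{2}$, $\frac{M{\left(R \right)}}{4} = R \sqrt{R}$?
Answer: $49 + 196 i \approx 49.0 + 196.0 i$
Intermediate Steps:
$M{\left(R \right)} = 4 R^{\frac{3}{2}}$ ($M{\left(R \right)} = 4 R \sqrt{R} = 4 R^{\frac{3}{2}}$)
$F{\left(j \right)} = \frac{2 j + 4 j^{\frac{3}{2}}}{2 j}$ ($F{\left(j \right)} = \frac{j + \left(4 j^{\frac{3}{2}} + j\right)}{j + j} = \frac{j + \left(j + 4 j^{\frac{3}{2}}\right)}{2 j} = \left(2 j + 4 j^{\frac{3}{2}}\right) \frac{1}{2 j} = \frac{2 j + 4 j^{\frac{3}{2}}}{2 j}$)
$u = 49$ ($u = 7^{2} = 49$)
$u F{\left(-4 \right)} = 49 \left(1 + 2 \sqrt{-4}\right) = 49 \left(1 + 2 \cdot 2 i\right) = 49 \left(1 + 4 i\right) = 49 + 196 i$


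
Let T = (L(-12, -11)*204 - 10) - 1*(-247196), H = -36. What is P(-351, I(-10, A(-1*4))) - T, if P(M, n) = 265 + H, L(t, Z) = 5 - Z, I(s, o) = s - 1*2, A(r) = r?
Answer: -250221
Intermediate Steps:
I(s, o) = -2 + s (I(s, o) = s - 2 = -2 + s)
P(M, n) = 229 (P(M, n) = 265 - 36 = 229)
T = 250450 (T = ((5 - 1*(-11))*204 - 10) - 1*(-247196) = ((5 + 11)*204 - 10) + 247196 = (16*204 - 10) + 247196 = (3264 - 10) + 247196 = 3254 + 247196 = 250450)
P(-351, I(-10, A(-1*4))) - T = 229 - 1*250450 = 229 - 250450 = -250221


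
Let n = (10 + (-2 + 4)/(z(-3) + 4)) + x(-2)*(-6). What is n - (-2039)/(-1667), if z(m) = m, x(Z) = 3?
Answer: -12041/1667 ≈ -7.2232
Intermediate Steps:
n = -6 (n = (10 + (-2 + 4)/(-3 + 4)) + 3*(-6) = (10 + 2/1) - 18 = (10 + 2*1) - 18 = (10 + 2) - 18 = 12 - 18 = -6)
n - (-2039)/(-1667) = -6 - (-2039)/(-1667) = -6 - (-2039)*(-1)/1667 = -6 - 1*2039/1667 = -6 - 2039/1667 = -12041/1667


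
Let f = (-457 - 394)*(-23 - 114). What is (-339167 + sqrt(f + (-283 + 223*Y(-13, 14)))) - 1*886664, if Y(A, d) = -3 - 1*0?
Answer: -1225831 + sqrt(115635) ≈ -1.2255e+6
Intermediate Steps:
Y(A, d) = -3 (Y(A, d) = -3 + 0 = -3)
f = 116587 (f = -851*(-137) = 116587)
(-339167 + sqrt(f + (-283 + 223*Y(-13, 14)))) - 1*886664 = (-339167 + sqrt(116587 + (-283 + 223*(-3)))) - 1*886664 = (-339167 + sqrt(116587 + (-283 - 669))) - 886664 = (-339167 + sqrt(116587 - 952)) - 886664 = (-339167 + sqrt(115635)) - 886664 = -1225831 + sqrt(115635)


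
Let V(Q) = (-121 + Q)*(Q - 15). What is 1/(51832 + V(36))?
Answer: 1/50047 ≈ 1.9981e-5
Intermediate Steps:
V(Q) = (-121 + Q)*(-15 + Q)
1/(51832 + V(36)) = 1/(51832 + (1815 + 36² - 136*36)) = 1/(51832 + (1815 + 1296 - 4896)) = 1/(51832 - 1785) = 1/50047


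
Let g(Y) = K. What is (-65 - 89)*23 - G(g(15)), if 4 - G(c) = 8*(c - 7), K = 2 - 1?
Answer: -3594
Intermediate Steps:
K = 1
g(Y) = 1
G(c) = 60 - 8*c (G(c) = 4 - 8*(c - 7) = 4 - 8*(-7 + c) = 4 - (-56 + 8*c) = 4 + (56 - 8*c) = 60 - 8*c)
(-65 - 89)*23 - G(g(15)) = (-65 - 89)*23 - (60 - 8*1) = -154*23 - (60 - 8) = -3542 - 1*52 = -3542 - 52 = -3594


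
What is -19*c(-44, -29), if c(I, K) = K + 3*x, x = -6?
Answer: 893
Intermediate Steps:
c(I, K) = -18 + K (c(I, K) = K + 3*(-6) = K - 18 = -18 + K)
-19*c(-44, -29) = -19*(-18 - 29) = -19*(-47) = 893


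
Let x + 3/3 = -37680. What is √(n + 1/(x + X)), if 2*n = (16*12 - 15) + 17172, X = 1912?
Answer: √44393362240902/71538 ≈ 93.137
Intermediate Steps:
x = -37681 (x = -1 - 37680 = -37681)
n = 17349/2 (n = ((16*12 - 15) + 17172)/2 = ((192 - 15) + 17172)/2 = (177 + 17172)/2 = (½)*17349 = 17349/2 ≈ 8674.5)
√(n + 1/(x + X)) = √(17349/2 + 1/(-37681 + 1912)) = √(17349/2 + 1/(-35769)) = √(17349/2 - 1/35769) = √(620556379/71538) = √44393362240902/71538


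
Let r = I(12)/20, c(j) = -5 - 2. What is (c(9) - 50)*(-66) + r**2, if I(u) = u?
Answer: 94059/25 ≈ 3762.4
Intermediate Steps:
c(j) = -7
r = 3/5 (r = 12/20 = 12*(1/20) = 3/5 ≈ 0.60000)
(c(9) - 50)*(-66) + r**2 = (-7 - 50)*(-66) + (3/5)**2 = -57*(-66) + 9/25 = 3762 + 9/25 = 94059/25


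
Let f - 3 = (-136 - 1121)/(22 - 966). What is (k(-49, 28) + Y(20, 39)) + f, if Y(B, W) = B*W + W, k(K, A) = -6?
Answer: 771561/944 ≈ 817.33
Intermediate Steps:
Y(B, W) = W + B*W
f = 4089/944 (f = 3 + (-136 - 1121)/(22 - 966) = 3 - 1257/(-944) = 3 - 1257*(-1/944) = 3 + 1257/944 = 4089/944 ≈ 4.3316)
(k(-49, 28) + Y(20, 39)) + f = (-6 + 39*(1 + 20)) + 4089/944 = (-6 + 39*21) + 4089/944 = (-6 + 819) + 4089/944 = 813 + 4089/944 = 771561/944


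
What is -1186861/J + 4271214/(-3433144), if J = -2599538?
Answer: -1757129594537/2231147071868 ≈ -0.78755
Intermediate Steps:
-1186861/J + 4271214/(-3433144) = -1186861/(-2599538) + 4271214/(-3433144) = -1186861*(-1/2599538) + 4271214*(-1/3433144) = 1186861/2599538 - 2135607/1716572 = -1757129594537/2231147071868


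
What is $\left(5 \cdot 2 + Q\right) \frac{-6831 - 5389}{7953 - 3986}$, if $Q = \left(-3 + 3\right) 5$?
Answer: $- \frac{122200}{3967} \approx -30.804$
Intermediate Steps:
$Q = 0$ ($Q = 0 \cdot 5 = 0$)
$\left(5 \cdot 2 + Q\right) \frac{-6831 - 5389}{7953 - 3986} = \left(5 \cdot 2 + 0\right) \frac{-6831 - 5389}{7953 - 3986} = \left(10 + 0\right) \left(- \frac{12220}{3967}\right) = 10 \left(\left(-12220\right) \frac{1}{3967}\right) = 10 \left(- \frac{12220}{3967}\right) = - \frac{122200}{3967}$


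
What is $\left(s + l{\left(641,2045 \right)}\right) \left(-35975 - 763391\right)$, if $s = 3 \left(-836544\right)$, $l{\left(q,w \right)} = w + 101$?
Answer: $2004399053876$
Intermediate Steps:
$l{\left(q,w \right)} = 101 + w$
$s = -2509632$
$\left(s + l{\left(641,2045 \right)}\right) \left(-35975 - 763391\right) = \left(-2509632 + \left(101 + 2045\right)\right) \left(-35975 - 763391\right) = \left(-2509632 + 2146\right) \left(-799366\right) = \left(-2507486\right) \left(-799366\right) = 2004399053876$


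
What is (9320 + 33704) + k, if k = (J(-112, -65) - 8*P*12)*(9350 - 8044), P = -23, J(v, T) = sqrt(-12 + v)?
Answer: 2926672 + 2612*I*sqrt(31) ≈ 2.9267e+6 + 14543.0*I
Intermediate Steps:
k = 2883648 + 2612*I*sqrt(31) (k = (sqrt(-12 - 112) - 8*(-23)*12)*(9350 - 8044) = (sqrt(-124) + 184*12)*1306 = (2*I*sqrt(31) + 2208)*1306 = (2208 + 2*I*sqrt(31))*1306 = 2883648 + 2612*I*sqrt(31) ≈ 2.8836e+6 + 14543.0*I)
(9320 + 33704) + k = (9320 + 33704) + (2883648 + 2612*I*sqrt(31)) = 43024 + (2883648 + 2612*I*sqrt(31)) = 2926672 + 2612*I*sqrt(31)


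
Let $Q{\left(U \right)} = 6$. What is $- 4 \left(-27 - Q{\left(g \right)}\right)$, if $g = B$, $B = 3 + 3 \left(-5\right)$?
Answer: $132$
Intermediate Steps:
$B = -12$ ($B = 3 - 15 = -12$)
$g = -12$
$- 4 \left(-27 - Q{\left(g \right)}\right) = - 4 \left(-27 - 6\right) = \left(-4\right) \left(-33\right) = 132$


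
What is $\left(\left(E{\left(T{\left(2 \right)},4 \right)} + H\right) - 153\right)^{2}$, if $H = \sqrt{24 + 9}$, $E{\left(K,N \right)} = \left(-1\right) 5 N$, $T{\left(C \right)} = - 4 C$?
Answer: $\left(173 - \sqrt{33}\right)^{2} \approx 27974.0$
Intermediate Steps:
$E{\left(K,N \right)} = - 5 N$
$H = \sqrt{33} \approx 5.7446$
$\left(\left(E{\left(T{\left(2 \right)},4 \right)} + H\right) - 153\right)^{2} = \left(\left(\left(-5\right) 4 + \sqrt{33}\right) - 153\right)^{2} = \left(\left(-20 + \sqrt{33}\right) - 153\right)^{2} = \left(-173 + \sqrt{33}\right)^{2}$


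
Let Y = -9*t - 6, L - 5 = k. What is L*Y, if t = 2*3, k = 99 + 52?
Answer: -9360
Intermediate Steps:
k = 151
L = 156 (L = 5 + 151 = 156)
t = 6
Y = -60 (Y = -9*6 - 6 = -54 - 6 = -60)
L*Y = 156*(-60) = -9360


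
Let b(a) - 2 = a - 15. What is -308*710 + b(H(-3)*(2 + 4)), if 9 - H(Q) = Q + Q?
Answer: -218603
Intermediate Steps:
H(Q) = 9 - 2*Q (H(Q) = 9 - (Q + Q) = 9 - 2*Q)
b(a) = -13 + a (b(a) = 2 + (a - 15) = 2 + (-15 + a) = -13 + a)
-308*710 + b(H(-3)*(2 + 4)) = -308*710 + (-13 + (9 - 2*(-3))*(2 + 4)) = -218680 + (-13 + (9 + 6)*6) = -218680 + (-13 + 15*6) = -218680 + (-13 + 90) = -218680 + 77 = -218603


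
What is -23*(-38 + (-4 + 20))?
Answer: 506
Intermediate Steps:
-23*(-38 + (-4 + 20)) = -23*(-38 + 16) = -23*(-22) = 506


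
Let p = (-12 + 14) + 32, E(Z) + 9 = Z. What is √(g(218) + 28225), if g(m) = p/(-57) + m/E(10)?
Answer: 13*√546801/57 ≈ 168.65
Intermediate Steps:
E(Z) = -9 + Z
p = 34 (p = 2 + 32 = 34)
g(m) = -34/57 + m (g(m) = 34/(-57) + m/(-9 + 10) = 34*(-1/57) + m/1 = -34/57 + m*1 = -34/57 + m)
√(g(218) + 28225) = √((-34/57 + 218) + 28225) = √(12392/57 + 28225) = √(1621217/57) = 13*√546801/57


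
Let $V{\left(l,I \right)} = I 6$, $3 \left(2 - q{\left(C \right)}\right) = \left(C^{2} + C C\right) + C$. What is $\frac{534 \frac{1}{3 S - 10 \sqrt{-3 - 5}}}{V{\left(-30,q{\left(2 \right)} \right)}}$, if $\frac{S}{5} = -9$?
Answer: $\frac{7209}{15220} - \frac{267 i \sqrt{2}}{3805} \approx 0.47365 - 0.099236 i$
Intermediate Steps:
$S = -45$ ($S = 5 \left(-9\right) = -45$)
$q{\left(C \right)} = 2 - \frac{2 C^{2}}{3} - \frac{C}{3}$ ($q{\left(C \right)} = 2 - \frac{\left(C^{2} + C C\right) + C}{3} = 2 - \frac{\left(C^{2} + C^{2}\right) + C}{3} = 2 - \frac{2 C^{2} + C}{3} = 2 - \frac{C + 2 C^{2}}{3} = 2 - \left(\frac{C}{3} + \frac{2 C^{2}}{3}\right) = 2 - \frac{2 C^{2}}{3} - \frac{C}{3}$)
$V{\left(l,I \right)} = 6 I$
$\frac{534 \frac{1}{3 S - 10 \sqrt{-3 - 5}}}{V{\left(-30,q{\left(2 \right)} \right)}} = \frac{534 \frac{1}{3 \left(-45\right) - 10 \sqrt{-3 - 5}}}{6 \left(2 - \frac{2 \cdot 2^{2}}{3} - \frac{2}{3}\right)} = \frac{534 \frac{1}{-135 - 10 \sqrt{-8}}}{6 \left(2 - \frac{8}{3} - \frac{2}{3}\right)} = \frac{534 \frac{1}{-135 - 10 \cdot 2 i \sqrt{2}}}{6 \left(2 - \frac{8}{3} - \frac{2}{3}\right)} = \frac{534 \frac{1}{-135 - 20 i \sqrt{2}}}{6 \left(- \frac{4}{3}\right)} = \frac{534 \frac{1}{-135 - 20 i \sqrt{2}}}{-8} = \frac{534}{-135 - 20 i \sqrt{2}} \left(- \frac{1}{8}\right) = - \frac{267}{4 \left(-135 - 20 i \sqrt{2}\right)}$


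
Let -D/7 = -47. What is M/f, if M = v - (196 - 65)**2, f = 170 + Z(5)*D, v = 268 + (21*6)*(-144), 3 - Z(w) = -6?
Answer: -35037/3131 ≈ -11.190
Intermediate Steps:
Z(w) = 9 (Z(w) = 3 - 1*(-6) = 3 + 6 = 9)
v = -17876 (v = 268 + 126*(-144) = 268 - 18144 = -17876)
D = 329 (D = -7*(-47) = 329)
f = 3131 (f = 170 + 9*329 = 170 + 2961 = 3131)
M = -35037 (M = -17876 - (196 - 65)**2 = -17876 - 1*131**2 = -17876 - 1*17161 = -17876 - 17161 = -35037)
M/f = -35037/3131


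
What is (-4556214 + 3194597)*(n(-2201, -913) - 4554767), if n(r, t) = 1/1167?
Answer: 7237556822643296/1167 ≈ 6.2018e+12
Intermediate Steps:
n(r, t) = 1/1167
(-4556214 + 3194597)*(n(-2201, -913) - 4554767) = (-4556214 + 3194597)*(1/1167 - 4554767) = -1361617*(-5315413088/1167) = 7237556822643296/1167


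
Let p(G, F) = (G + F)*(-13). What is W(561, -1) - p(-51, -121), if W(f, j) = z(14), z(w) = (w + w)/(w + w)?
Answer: -2235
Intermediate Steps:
z(w) = 1 (z(w) = (2*w)/((2*w)) = (2*w)*(1/(2*w)) = 1)
W(f, j) = 1
p(G, F) = -13*F - 13*G (p(G, F) = (F + G)*(-13) = -13*F - 13*G)
W(561, -1) - p(-51, -121) = 1 - (-13*(-121) - 13*(-51)) = 1 - (1573 + 663) = 1 - 1*2236 = 1 - 2236 = -2235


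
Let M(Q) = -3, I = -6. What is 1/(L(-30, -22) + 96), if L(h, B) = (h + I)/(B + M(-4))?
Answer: 25/2436 ≈ 0.010263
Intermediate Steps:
L(h, B) = (-6 + h)/(-3 + B) (L(h, B) = (h - 6)/(B - 3) = (-6 + h)/(-3 + B))
1/(L(-30, -22) + 96) = 1/((-6 - 30)/(-3 - 22) + 96) = 1/(-36/(-25) + 96) = 1/(-1/25*(-36) + 96) = 1/(36/25 + 96) = 1/(2436/25) = 25/2436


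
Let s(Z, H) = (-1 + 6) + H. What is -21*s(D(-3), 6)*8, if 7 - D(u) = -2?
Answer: -1848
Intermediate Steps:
D(u) = 9 (D(u) = 7 - 1*(-2) = 7 + 2 = 9)
s(Z, H) = 5 + H
-21*s(D(-3), 6)*8 = -21*(5 + 6)*8 = -21*11*8 = -231*8 = -1848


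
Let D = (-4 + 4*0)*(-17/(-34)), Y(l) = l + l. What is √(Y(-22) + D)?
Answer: I*√46 ≈ 6.7823*I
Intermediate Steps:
Y(l) = 2*l
D = -2 (D = (-4 + 0)*(-17*(-1/34)) = -4*½ = -2)
√(Y(-22) + D) = √(2*(-22) - 2) = √(-44 - 2) = √(-46) = I*√46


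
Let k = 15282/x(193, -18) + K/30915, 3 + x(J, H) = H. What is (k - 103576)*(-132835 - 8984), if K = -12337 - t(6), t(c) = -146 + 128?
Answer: 1067042918886779/72135 ≈ 1.4792e+10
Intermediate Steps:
t(c) = -18
x(J, H) = -3 + H
K = -12319 (K = -12337 - 1*(-18) = -12337 + 18 = -12319)
k = -157567243/216405 (k = 15282/(-3 - 18) - 12319/30915 = 15282/(-21) - 12319*1/30915 = 15282*(-1/21) - 12319/30915 = -5094/7 - 12319/30915 = -157567243/216405 ≈ -728.11)
(k - 103576)*(-132835 - 8984) = (-157567243/216405 - 103576)*(-132835 - 8984) = -22571931523/216405*(-141819) = 1067042918886779/72135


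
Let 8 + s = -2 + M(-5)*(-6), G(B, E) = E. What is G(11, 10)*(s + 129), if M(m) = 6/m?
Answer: 1262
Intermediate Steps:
s = -14/5 (s = -8 + (-2 + (6/(-5))*(-6)) = -8 + (-2 + (6*(-⅕))*(-6)) = -8 + (-2 - 6/5*(-6)) = -8 + (-2 + 36/5) = -8 + 26/5 = -14/5 ≈ -2.8000)
G(11, 10)*(s + 129) = 10*(-14/5 + 129) = 10*(631/5) = 1262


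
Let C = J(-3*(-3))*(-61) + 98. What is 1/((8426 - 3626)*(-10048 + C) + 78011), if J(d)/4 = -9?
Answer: -1/37141189 ≈ -2.6924e-8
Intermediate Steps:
J(d) = -36 (J(d) = 4*(-9) = -36)
C = 2294 (C = -36*(-61) + 98 = 2196 + 98 = 2294)
1/((8426 - 3626)*(-10048 + C) + 78011) = 1/((8426 - 3626)*(-10048 + 2294) + 78011) = 1/(4800*(-7754) + 78011) = 1/(-37219200 + 78011) = 1/(-37141189) = -1/37141189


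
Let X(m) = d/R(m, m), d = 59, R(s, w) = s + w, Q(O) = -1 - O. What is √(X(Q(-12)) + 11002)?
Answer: √5326266/22 ≈ 104.90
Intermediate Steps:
X(m) = 59/(2*m) (X(m) = 59/(m + m) = 59/((2*m)) = 59*(1/(2*m)) = 59/(2*m))
√(X(Q(-12)) + 11002) = √(59/(2*(-1 - 1*(-12))) + 11002) = √(59/(2*(-1 + 12)) + 11002) = √((59/2)/11 + 11002) = √((59/2)*(1/11) + 11002) = √(59/22 + 11002) = √(242103/22) = √5326266/22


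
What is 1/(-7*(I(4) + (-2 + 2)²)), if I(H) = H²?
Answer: -1/112 ≈ -0.0089286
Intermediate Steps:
1/(-7*(I(4) + (-2 + 2)²)) = 1/(-7*(4² + (-2 + 2)²)) = 1/(-7*(16 + 0²)) = 1/(-7*(16 + 0)) = 1/(-7*16) = 1/(-112) = -1/112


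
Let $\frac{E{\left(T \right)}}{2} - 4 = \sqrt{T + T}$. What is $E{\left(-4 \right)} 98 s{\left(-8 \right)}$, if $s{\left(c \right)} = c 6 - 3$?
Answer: $-39984 - 19992 i \sqrt{2} \approx -39984.0 - 28273.0 i$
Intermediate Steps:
$s{\left(c \right)} = -3 + 6 c$ ($s{\left(c \right)} = 6 c - 3 = -3 + 6 c$)
$E{\left(T \right)} = 8 + 2 \sqrt{2} \sqrt{T}$ ($E{\left(T \right)} = 8 + 2 \sqrt{T + T} = 8 + 2 \sqrt{2 T} = 8 + 2 \sqrt{2} \sqrt{T}$)
$E{\left(-4 \right)} 98 s{\left(-8 \right)} = \left(8 + 2 \sqrt{2} \sqrt{-4}\right) 98 \left(-3 + 6 \left(-8\right)\right) = \left(8 + 2 \sqrt{2} \cdot 2 i\right) 98 \left(-3 - 48\right) = \left(8 + 4 i \sqrt{2}\right) 98 \left(-51\right) = \left(784 + 392 i \sqrt{2}\right) \left(-51\right) = -39984 - 19992 i \sqrt{2}$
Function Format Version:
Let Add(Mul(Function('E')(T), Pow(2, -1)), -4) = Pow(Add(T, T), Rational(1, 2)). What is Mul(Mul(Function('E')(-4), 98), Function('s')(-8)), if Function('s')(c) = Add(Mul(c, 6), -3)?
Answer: Add(-39984, Mul(-19992, I, Pow(2, Rational(1, 2)))) ≈ Add(-39984., Mul(-28273., I))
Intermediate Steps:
Function('s')(c) = Add(-3, Mul(6, c)) (Function('s')(c) = Add(Mul(6, c), -3) = Add(-3, Mul(6, c)))
Function('E')(T) = Add(8, Mul(2, Pow(2, Rational(1, 2)), Pow(T, Rational(1, 2)))) (Function('E')(T) = Add(8, Mul(2, Pow(Add(T, T), Rational(1, 2)))) = Add(8, Mul(2, Pow(Mul(2, T), Rational(1, 2)))) = Add(8, Mul(2, Mul(Pow(2, Rational(1, 2)), Pow(T, Rational(1, 2))))) = Add(8, Mul(2, Pow(2, Rational(1, 2)), Pow(T, Rational(1, 2)))))
Mul(Mul(Function('E')(-4), 98), Function('s')(-8)) = Mul(Mul(Add(8, Mul(2, Pow(2, Rational(1, 2)), Pow(-4, Rational(1, 2)))), 98), Add(-3, Mul(6, -8))) = Mul(Mul(Add(8, Mul(2, Pow(2, Rational(1, 2)), Mul(2, I))), 98), Add(-3, -48)) = Mul(Mul(Add(8, Mul(4, I, Pow(2, Rational(1, 2)))), 98), -51) = Mul(Add(784, Mul(392, I, Pow(2, Rational(1, 2)))), -51) = Add(-39984, Mul(-19992, I, Pow(2, Rational(1, 2))))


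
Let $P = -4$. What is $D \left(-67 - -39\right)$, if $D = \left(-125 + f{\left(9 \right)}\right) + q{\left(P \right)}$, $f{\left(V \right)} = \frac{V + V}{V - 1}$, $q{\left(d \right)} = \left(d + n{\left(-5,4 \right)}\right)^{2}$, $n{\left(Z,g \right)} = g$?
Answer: $3437$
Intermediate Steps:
$q{\left(d \right)} = \left(4 + d\right)^{2}$ ($q{\left(d \right)} = \left(d + 4\right)^{2} = \left(4 + d\right)^{2}$)
$f{\left(V \right)} = \frac{2 V}{-1 + V}$
$D = - \frac{491}{4}$ ($D = \left(-125 + 2 \cdot 9 \frac{1}{-1 + 9}\right) + \left(4 - 4\right)^{2} = \left(-125 + 2 \cdot 9 \cdot \frac{1}{8}\right) + 0^{2} = \left(-125 + 2 \cdot 9 \cdot \frac{1}{8}\right) + 0 = \left(-125 + \frac{9}{4}\right) + 0 = - \frac{491}{4} + 0 = - \frac{491}{4} \approx -122.75$)
$D \left(-67 - -39\right) = - \frac{491 \left(-67 - -39\right)}{4} = - \frac{491 \left(-67 + 39\right)}{4} = \left(- \frac{491}{4}\right) \left(-28\right) = 3437$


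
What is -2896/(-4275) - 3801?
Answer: -16246379/4275 ≈ -3800.3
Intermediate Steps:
-2896/(-4275) - 3801 = -2896*(-1/4275) - 3801 = 2896/4275 - 3801 = -16246379/4275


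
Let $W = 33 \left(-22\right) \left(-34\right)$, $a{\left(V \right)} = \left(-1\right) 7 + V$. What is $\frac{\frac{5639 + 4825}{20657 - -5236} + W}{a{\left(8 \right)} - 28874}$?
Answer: $- \frac{213051092}{249202863} \approx -0.85493$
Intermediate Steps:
$a{\left(V \right)} = -7 + V$
$W = 24684$ ($W = \left(-726\right) \left(-34\right) = 24684$)
$\frac{\frac{5639 + 4825}{20657 - -5236} + W}{a{\left(8 \right)} - 28874} = \frac{\frac{5639 + 4825}{20657 - -5236} + 24684}{\left(-7 + 8\right) - 28874} = \frac{\frac{10464}{20657 + 5236} + 24684}{1 - 28874} = \frac{\frac{10464}{25893} + 24684}{-28873} = \left(10464 \cdot \frac{1}{25893} + 24684\right) \left(- \frac{1}{28873}\right) = \left(\frac{3488}{8631} + 24684\right) \left(- \frac{1}{28873}\right) = \frac{213051092}{8631} \left(- \frac{1}{28873}\right) = - \frac{213051092}{249202863}$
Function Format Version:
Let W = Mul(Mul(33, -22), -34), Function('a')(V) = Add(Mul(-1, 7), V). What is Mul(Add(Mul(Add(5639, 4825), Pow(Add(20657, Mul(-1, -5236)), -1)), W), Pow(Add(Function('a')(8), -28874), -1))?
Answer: Rational(-213051092, 249202863) ≈ -0.85493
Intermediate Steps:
Function('a')(V) = Add(-7, V)
W = 24684 (W = Mul(-726, -34) = 24684)
Mul(Add(Mul(Add(5639, 4825), Pow(Add(20657, Mul(-1, -5236)), -1)), W), Pow(Add(Function('a')(8), -28874), -1)) = Mul(Add(Mul(Add(5639, 4825), Pow(Add(20657, Mul(-1, -5236)), -1)), 24684), Pow(Add(Add(-7, 8), -28874), -1)) = Mul(Add(Mul(10464, Pow(Add(20657, 5236), -1)), 24684), Pow(Add(1, -28874), -1)) = Mul(Add(Mul(10464, Pow(25893, -1)), 24684), Pow(-28873, -1)) = Mul(Add(Mul(10464, Rational(1, 25893)), 24684), Rational(-1, 28873)) = Mul(Add(Rational(3488, 8631), 24684), Rational(-1, 28873)) = Mul(Rational(213051092, 8631), Rational(-1, 28873)) = Rational(-213051092, 249202863)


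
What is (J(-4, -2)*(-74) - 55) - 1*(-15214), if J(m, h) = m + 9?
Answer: 14789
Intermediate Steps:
J(m, h) = 9 + m
(J(-4, -2)*(-74) - 55) - 1*(-15214) = ((9 - 4)*(-74) - 55) - 1*(-15214) = (5*(-74) - 55) + 15214 = (-370 - 55) + 15214 = -425 + 15214 = 14789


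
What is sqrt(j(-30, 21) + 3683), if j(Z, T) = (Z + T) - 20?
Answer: 3*sqrt(406) ≈ 60.448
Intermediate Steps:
j(Z, T) = -20 + T + Z (j(Z, T) = (T + Z) - 20 = -20 + T + Z)
sqrt(j(-30, 21) + 3683) = sqrt((-20 + 21 - 30) + 3683) = sqrt(-29 + 3683) = sqrt(3654) = 3*sqrt(406)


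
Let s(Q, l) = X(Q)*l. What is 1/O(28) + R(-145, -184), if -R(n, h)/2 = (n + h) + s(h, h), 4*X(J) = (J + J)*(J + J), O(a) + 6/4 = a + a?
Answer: 1358103596/109 ≈ 1.2460e+7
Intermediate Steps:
O(a) = -3/2 + 2*a (O(a) = -3/2 + (a + a) = -3/2 + 2*a)
X(J) = J² (X(J) = ((J + J)*(J + J))/4 = ((2*J)*(2*J))/4 = (4*J²)/4 = J²)
s(Q, l) = l*Q² (s(Q, l) = Q²*l = l*Q²)
R(n, h) = -2*h - 2*n - 2*h³ (R(n, h) = -2*((n + h) + h*h²) = -2*((h + n) + h³) = -2*(h + n + h³) = -2*h - 2*n - 2*h³)
1/O(28) + R(-145, -184) = 1/(-3/2 + 2*28) + (-2*(-184) - 2*(-145) - 2*(-184)³) = 1/(-3/2 + 56) + (368 + 290 - 2*(-6229504)) = 1/(109/2) + (368 + 290 + 12459008) = 2/109 + 12459666 = 1358103596/109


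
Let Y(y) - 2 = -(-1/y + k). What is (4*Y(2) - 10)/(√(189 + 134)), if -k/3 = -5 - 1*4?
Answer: -108*√323/323 ≈ -6.0093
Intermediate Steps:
k = 27 (k = -3*(-5 - 1*4) = -3*(-5 - 4) = -3*(-9) = 27)
Y(y) = -25 + 1/y (Y(y) = 2 - (-1/y + 27) = 2 - (27 - 1/y) = 2 + (-27 + 1/y) = -25 + 1/y)
(4*Y(2) - 10)/(√(189 + 134)) = (4*(-25 + 1/2) - 10)/(√(189 + 134)) = (4*(-25 + ½) - 10)/(√323) = (4*(-49/2) - 10)*(√323/323) = (-98 - 10)*(√323/323) = -108*√323/323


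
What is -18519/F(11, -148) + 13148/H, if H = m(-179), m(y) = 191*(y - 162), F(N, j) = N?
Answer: -109664147/65131 ≈ -1683.7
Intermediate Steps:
m(y) = -30942 + 191*y (m(y) = 191*(-162 + y) = -30942 + 191*y)
H = -65131 (H = -30942 + 191*(-179) = -30942 - 34189 = -65131)
-18519/F(11, -148) + 13148/H = -18519/11 + 13148/(-65131) = -18519*1/11 + 13148*(-1/65131) = -18519/11 - 13148/65131 = -109664147/65131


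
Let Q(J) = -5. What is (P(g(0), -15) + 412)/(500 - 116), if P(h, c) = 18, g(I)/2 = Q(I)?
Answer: 215/192 ≈ 1.1198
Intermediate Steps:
g(I) = -10 (g(I) = 2*(-5) = -10)
(P(g(0), -15) + 412)/(500 - 116) = (18 + 412)/(500 - 116) = 430/384 = 430*(1/384) = 215/192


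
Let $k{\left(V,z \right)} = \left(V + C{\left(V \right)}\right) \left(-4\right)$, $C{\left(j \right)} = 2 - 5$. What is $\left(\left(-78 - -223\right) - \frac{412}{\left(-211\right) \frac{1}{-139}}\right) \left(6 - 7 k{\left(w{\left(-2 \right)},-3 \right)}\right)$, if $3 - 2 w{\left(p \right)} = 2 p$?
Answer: $- \frac{533460}{211} \approx -2528.2$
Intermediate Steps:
$w{\left(p \right)} = \frac{3}{2} - p$ ($w{\left(p \right)} = \frac{3}{2} - \frac{2 p}{2} = \frac{3}{2} - p$)
$C{\left(j \right)} = -3$
$k{\left(V,z \right)} = 12 - 4 V$ ($k{\left(V,z \right)} = \left(V - 3\right) \left(-4\right) = \left(-3 + V\right) \left(-4\right) = 12 - 4 V$)
$\left(\left(-78 - -223\right) - \frac{412}{\left(-211\right) \frac{1}{-139}}\right) \left(6 - 7 k{\left(w{\left(-2 \right)},-3 \right)}\right) = \left(\left(-78 - -223\right) - \frac{412}{\left(-211\right) \frac{1}{-139}}\right) \left(6 - 7 \left(12 - 4 \left(\frac{3}{2} - -2\right)\right)\right) = \left(\left(-78 + 223\right) - \frac{412}{\left(-211\right) \left(- \frac{1}{139}\right)}\right) \left(6 - 7 \left(12 - 4 \left(\frac{3}{2} + 2\right)\right)\right) = \left(145 - \frac{412}{\frac{211}{139}}\right) \left(6 - 7 \left(12 - 14\right)\right) = \left(145 - \frac{57268}{211}\right) \left(6 - 7 \left(12 - 14\right)\right) = \left(145 - \frac{57268}{211}\right) \left(6 - -14\right) = - \frac{26673 \left(6 + 14\right)}{211} = \left(- \frac{26673}{211}\right) 20 = - \frac{533460}{211}$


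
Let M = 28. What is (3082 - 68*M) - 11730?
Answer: -10552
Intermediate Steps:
(3082 - 68*M) - 11730 = (3082 - 68*28) - 11730 = (3082 - 1904) - 11730 = 1178 - 11730 = -10552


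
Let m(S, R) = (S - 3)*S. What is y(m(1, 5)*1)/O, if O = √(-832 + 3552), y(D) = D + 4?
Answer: √170/340 ≈ 0.038348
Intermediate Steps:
m(S, R) = S*(-3 + S) (m(S, R) = (-3 + S)*S = S*(-3 + S))
y(D) = 4 + D
O = 4*√170 (O = √2720 = 4*√170 ≈ 52.154)
y(m(1, 5)*1)/O = (4 + (1*(-3 + 1))*1)/((4*√170)) = (4 + (1*(-2))*1)*(√170/680) = (4 - 2*1)*(√170/680) = (4 - 2)*(√170/680) = 2*(√170/680) = √170/340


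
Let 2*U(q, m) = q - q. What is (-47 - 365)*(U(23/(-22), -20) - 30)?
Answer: 12360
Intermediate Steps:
U(q, m) = 0 (U(q, m) = (q - q)/2 = (½)*0 = 0)
(-47 - 365)*(U(23/(-22), -20) - 30) = (-47 - 365)*(0 - 30) = -412*(-30) = 12360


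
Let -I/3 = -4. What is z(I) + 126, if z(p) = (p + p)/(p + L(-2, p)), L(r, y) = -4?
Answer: 129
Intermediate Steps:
I = 12 (I = -3*(-4) = 12)
z(p) = 2*p/(-4 + p) (z(p) = (p + p)/(p - 4) = (2*p)/(-4 + p) = 2*p/(-4 + p))
z(I) + 126 = 2*12/(-4 + 12) + 126 = 2*12/8 + 126 = 2*12*(⅛) + 126 = 3 + 126 = 129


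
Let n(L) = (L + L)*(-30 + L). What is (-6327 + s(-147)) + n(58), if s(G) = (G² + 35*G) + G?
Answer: 13238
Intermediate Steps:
n(L) = 2*L*(-30 + L) (n(L) = (2*L)*(-30 + L) = 2*L*(-30 + L))
s(G) = G² + 36*G
(-6327 + s(-147)) + n(58) = (-6327 - 147*(36 - 147)) + 2*58*(-30 + 58) = (-6327 - 147*(-111)) + 2*58*28 = (-6327 + 16317) + 3248 = 9990 + 3248 = 13238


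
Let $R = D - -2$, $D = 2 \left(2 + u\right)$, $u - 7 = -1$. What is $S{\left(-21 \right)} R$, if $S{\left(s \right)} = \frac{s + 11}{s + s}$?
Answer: $\frac{30}{7} \approx 4.2857$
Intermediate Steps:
$u = 6$ ($u = 7 - 1 = 6$)
$S{\left(s \right)} = \frac{11 + s}{2 s}$
$D = 16$ ($D = 2 \left(2 + 6\right) = 2 \cdot 8 = 16$)
$R = 18$ ($R = 16 - -2 = 16 + 2 = 18$)
$S{\left(-21 \right)} R = \frac{11 - 21}{2 \left(-21\right)} 18 = \frac{1}{2} \left(- \frac{1}{21}\right) \left(-10\right) 18 = \frac{5}{21} \cdot 18 = \frac{30}{7}$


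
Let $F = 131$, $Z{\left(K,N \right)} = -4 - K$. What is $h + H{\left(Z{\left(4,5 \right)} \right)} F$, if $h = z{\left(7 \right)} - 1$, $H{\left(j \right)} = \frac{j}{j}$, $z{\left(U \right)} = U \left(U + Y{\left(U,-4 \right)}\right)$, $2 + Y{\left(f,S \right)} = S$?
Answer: $137$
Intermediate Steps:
$Y{\left(f,S \right)} = -2 + S$
$z{\left(U \right)} = U \left(-6 + U\right)$ ($z{\left(U \right)} = U \left(U - 6\right) = U \left(-6 + U\right)$)
$H{\left(j \right)} = 1$
$h = 6$ ($h = 7 \left(-6 + 7\right) - 1 = 7 \cdot 1 - 1 = 7 - 1 = 6$)
$h + H{\left(Z{\left(4,5 \right)} \right)} F = 6 + 1 \cdot 131 = 6 + 131 = 137$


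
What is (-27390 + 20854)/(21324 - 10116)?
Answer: -817/1401 ≈ -0.58315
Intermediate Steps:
(-27390 + 20854)/(21324 - 10116) = -6536/11208 = -6536*1/11208 = -817/1401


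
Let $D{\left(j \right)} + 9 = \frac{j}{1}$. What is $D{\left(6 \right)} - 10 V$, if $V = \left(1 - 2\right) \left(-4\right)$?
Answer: $-43$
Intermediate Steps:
$V = 4$ ($V = \left(-1\right) \left(-4\right) = 4$)
$D{\left(j \right)} = -9 + j$ ($D{\left(j \right)} = -9 + \frac{j}{1} = -9 + j 1 = -9 + j$)
$D{\left(6 \right)} - 10 V = \left(-9 + 6\right) - 40 = -3 - 40 = -43$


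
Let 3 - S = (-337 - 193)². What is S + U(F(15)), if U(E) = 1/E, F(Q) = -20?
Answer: -5617941/20 ≈ -2.8090e+5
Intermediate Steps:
S = -280897 (S = 3 - (-337 - 193)² = 3 - 1*(-530)² = 3 - 1*280900 = 3 - 280900 = -280897)
S + U(F(15)) = -280897 + 1/(-20) = -280897 - 1/20 = -5617941/20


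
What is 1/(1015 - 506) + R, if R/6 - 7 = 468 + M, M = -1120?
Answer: -1969829/509 ≈ -3870.0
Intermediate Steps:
R = -3870 (R = 42 + 6*(468 - 1120) = 42 + 6*(-652) = 42 - 3912 = -3870)
1/(1015 - 506) + R = 1/(1015 - 506) - 3870 = 1/509 - 3870 = -1969829/509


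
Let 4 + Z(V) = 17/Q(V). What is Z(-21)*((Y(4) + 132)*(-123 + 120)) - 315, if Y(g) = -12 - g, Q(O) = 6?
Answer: 91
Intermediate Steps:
Z(V) = -7/6 (Z(V) = -4 + 17/6 = -7/6)
Z(-21)*((Y(4) + 132)*(-123 + 120)) - 315 = -7*((-12 - 1*4) + 132)*(-123 + 120)/6 - 315 = -7*((-12 - 4) + 132)*(-3)/6 - 315 = -7*(-16 + 132)*(-3)/6 - 315 = -406*(-3)/3 - 315 = -7/6*(-348) - 315 = 406 - 315 = 91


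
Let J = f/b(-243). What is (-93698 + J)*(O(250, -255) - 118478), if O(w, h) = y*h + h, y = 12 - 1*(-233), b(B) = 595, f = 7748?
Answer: 10100998174896/595 ≈ 1.6976e+10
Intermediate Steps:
y = 245 (y = 12 + 233 = 245)
J = 7748/595 ≈ 13.022
O(w, h) = 246*h (O(w, h) = 245*h + h = 246*h)
(-93698 + J)*(O(250, -255) - 118478) = (-93698 + 7748/595)*(246*(-255) - 118478) = -55742562*(-62730 - 118478)/595 = -55742562/595*(-181208) = 10100998174896/595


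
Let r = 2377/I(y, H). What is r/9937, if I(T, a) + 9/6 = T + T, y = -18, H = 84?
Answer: -4754/745275 ≈ -0.0063789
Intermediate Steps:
I(T, a) = -3/2 + 2*T (I(T, a) = -3/2 + (T + T) = -3/2 + 2*T)
r = -4754/75 (r = 2377/(-3/2 + 2*(-18)) = 2377/(-3/2 - 36) = 2377/(-75/2) = 2377*(-2/75) = -4754/75 ≈ -63.387)
r/9937 = -4754/75/9937 = -4754/75*1/9937 = -4754/745275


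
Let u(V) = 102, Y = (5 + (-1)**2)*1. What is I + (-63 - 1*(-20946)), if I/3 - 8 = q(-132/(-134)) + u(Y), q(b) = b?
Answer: 1421469/67 ≈ 21216.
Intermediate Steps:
Y = 6 (Y = (5 + 1)*1 = 6*1 = 6)
I = 22308/67 (I = 24 + 3*(-132/(-134) + 102) = 24 + 3*(-132*(-1/134) + 102) = 24 + 3*(66/67 + 102) = 24 + 3*(6900/67) = 24 + 20700/67 = 22308/67 ≈ 332.96)
I + (-63 - 1*(-20946)) = 22308/67 + (-63 - 1*(-20946)) = 22308/67 + (-63 + 20946) = 22308/67 + 20883 = 1421469/67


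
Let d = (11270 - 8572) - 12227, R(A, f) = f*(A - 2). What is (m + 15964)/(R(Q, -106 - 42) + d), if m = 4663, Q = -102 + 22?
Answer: 20627/2607 ≈ 7.9122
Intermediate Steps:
Q = -80
R(A, f) = f*(-2 + A)
d = -9529 (d = 2698 - 12227 = -9529)
(m + 15964)/(R(Q, -106 - 42) + d) = (4663 + 15964)/((-106 - 42)*(-2 - 80) - 9529) = 20627/(-148*(-82) - 9529) = 20627/(12136 - 9529) = 20627/2607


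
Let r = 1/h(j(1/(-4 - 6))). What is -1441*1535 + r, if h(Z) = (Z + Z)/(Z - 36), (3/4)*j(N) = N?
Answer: -4423599/2 ≈ -2.2118e+6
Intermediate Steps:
j(N) = 4*N/3
h(Z) = 2*Z/(-36 + Z) (h(Z) = (2*Z)/(-36 + Z) = 2*Z/(-36 + Z))
r = 271/2 (r = 1/(2*(4/(3*(-4 - 6)))/(-36 + 4/(3*(-4 - 6)))) = 1/(2*((4/3)/(-10))/(-36 + (4/3)/(-10))) = 1/(2*((4/3)*(-⅒))/(-36 + (4/3)*(-⅒))) = 1/(2*(-2/15)/(-36 - 2/15)) = 1/(2*(-2/15)/(-542/15)) = 1/(2*(-2/15)*(-15/542)) = 1/(2/271) = 271/2 ≈ 135.50)
-1441*1535 + r = -1441*1535 + 271/2 = -2211935 + 271/2 = -4423599/2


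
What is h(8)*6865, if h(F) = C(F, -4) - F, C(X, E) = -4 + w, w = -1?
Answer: -89245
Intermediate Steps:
C(X, E) = -5 (C(X, E) = -4 - 1 = -5)
h(F) = -5 - F
h(8)*6865 = (-5 - 1*8)*6865 = (-5 - 8)*6865 = -13*6865 = -89245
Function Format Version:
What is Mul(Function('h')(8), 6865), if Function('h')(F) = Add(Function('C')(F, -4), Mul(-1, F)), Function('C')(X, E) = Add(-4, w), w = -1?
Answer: -89245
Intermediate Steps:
Function('C')(X, E) = -5 (Function('C')(X, E) = Add(-4, -1) = -5)
Function('h')(F) = Add(-5, Mul(-1, F))
Mul(Function('h')(8), 6865) = Mul(Add(-5, Mul(-1, 8)), 6865) = Mul(Add(-5, -8), 6865) = Mul(-13, 6865) = -89245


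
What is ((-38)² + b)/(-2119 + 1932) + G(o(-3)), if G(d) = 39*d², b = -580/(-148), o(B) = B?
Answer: 2374996/6919 ≈ 343.26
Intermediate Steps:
b = 145/37 (b = -580*(-1/148) = 145/37 ≈ 3.9189)
((-38)² + b)/(-2119 + 1932) + G(o(-3)) = ((-38)² + 145/37)/(-2119 + 1932) + 39*(-3)² = (1444 + 145/37)/(-187) + 39*9 = (53573/37)*(-1/187) + 351 = -53573/6919 + 351 = 2374996/6919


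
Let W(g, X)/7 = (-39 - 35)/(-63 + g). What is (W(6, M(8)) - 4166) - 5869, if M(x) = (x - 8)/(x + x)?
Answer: -571477/57 ≈ -10026.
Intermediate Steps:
M(x) = (-8 + x)/(2*x) (M(x) = (-8 + x)/((2*x)) = (-8 + x)*(1/(2*x)) = (-8 + x)/(2*x))
W(g, X) = -518/(-63 + g) (W(g, X) = 7*((-39 - 35)/(-63 + g)) = 7*(-74/(-63 + g)) = -518/(-63 + g))
(W(6, M(8)) - 4166) - 5869 = (-518/(-63 + 6) - 4166) - 5869 = (-518/(-57) - 4166) - 5869 = (-518*(-1/57) - 4166) - 5869 = (518/57 - 4166) - 5869 = -236944/57 - 5869 = -571477/57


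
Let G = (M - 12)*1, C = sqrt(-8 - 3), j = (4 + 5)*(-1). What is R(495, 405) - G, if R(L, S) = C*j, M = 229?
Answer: -217 - 9*I*sqrt(11) ≈ -217.0 - 29.85*I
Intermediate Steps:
j = -9 (j = 9*(-1) = -9)
C = I*sqrt(11) (C = sqrt(-11) = I*sqrt(11) ≈ 3.3166*I)
G = 217 (G = (229 - 12)*1 = 217*1 = 217)
R(L, S) = -9*I*sqrt(11) (R(L, S) = (I*sqrt(11))*(-9) = -9*I*sqrt(11))
R(495, 405) - G = -9*I*sqrt(11) - 1*217 = -9*I*sqrt(11) - 217 = -217 - 9*I*sqrt(11)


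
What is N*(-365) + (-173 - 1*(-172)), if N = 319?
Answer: -116436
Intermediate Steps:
N*(-365) + (-173 - 1*(-172)) = 319*(-365) + (-173 - 1*(-172)) = -116435 + (-173 + 172) = -116435 - 1 = -116436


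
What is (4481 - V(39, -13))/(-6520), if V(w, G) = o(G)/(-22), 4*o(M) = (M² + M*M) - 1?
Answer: -78933/114752 ≈ -0.68786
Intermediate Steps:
o(M) = -¼ + M²/2 (o(M) = ((M² + M*M) - 1)/4 = ((M² + M²) - 1)/4 = (2*M² - 1)/4 = (-1 + 2*M²)/4 = -¼ + M²/2)
V(w, G) = 1/88 - G²/44 (V(w, G) = (-¼ + G²/2)/(-22) = (-¼ + G²/2)*(-1/22) = 1/88 - G²/44)
(4481 - V(39, -13))/(-6520) = (4481 - (1/88 - 1/44*(-13)²))/(-6520) = (4481 - (1/88 - 1/44*169))*(-1/6520) = (4481 - (1/88 - 169/44))*(-1/6520) = (4481 - 1*(-337/88))*(-1/6520) = (4481 + 337/88)*(-1/6520) = (394665/88)*(-1/6520) = -78933/114752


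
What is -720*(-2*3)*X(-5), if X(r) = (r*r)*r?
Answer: -540000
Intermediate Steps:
X(r) = r**3 (X(r) = r**2*r = r**3)
-720*(-2*3)*X(-5) = -720*(-2*3)*(-5)**3 = -(-4320)*(-125) = -720*750 = -540000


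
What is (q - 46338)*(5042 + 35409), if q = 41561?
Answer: -193234427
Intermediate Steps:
(q - 46338)*(5042 + 35409) = (41561 - 46338)*(5042 + 35409) = -4777*40451 = -193234427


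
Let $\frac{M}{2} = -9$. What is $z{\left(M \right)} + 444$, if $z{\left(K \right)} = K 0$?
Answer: $444$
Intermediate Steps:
$M = -18$ ($M = 2 \left(-9\right) = -18$)
$z{\left(K \right)} = 0$
$z{\left(M \right)} + 444 = 0 + 444 = 444$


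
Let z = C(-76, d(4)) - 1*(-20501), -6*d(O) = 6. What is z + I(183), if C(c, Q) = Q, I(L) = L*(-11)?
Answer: 18487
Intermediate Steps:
d(O) = -1 (d(O) = -1/6*6 = -1)
I(L) = -11*L
z = 20500 (z = -1 - 1*(-20501) = -1 + 20501 = 20500)
z + I(183) = 20500 - 11*183 = 20500 - 2013 = 18487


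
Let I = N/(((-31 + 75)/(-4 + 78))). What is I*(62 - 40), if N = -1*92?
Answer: -3404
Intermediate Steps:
N = -92
I = -1702/11 (I = -92*(-4 + 78)/(-31 + 75) = -92/(44/74) = -92/(44*(1/74)) = -92/22/37 = -92*37/22 = -1702/11 ≈ -154.73)
I*(62 - 40) = -1702*(62 - 40)/11 = -1702/11*22 = -3404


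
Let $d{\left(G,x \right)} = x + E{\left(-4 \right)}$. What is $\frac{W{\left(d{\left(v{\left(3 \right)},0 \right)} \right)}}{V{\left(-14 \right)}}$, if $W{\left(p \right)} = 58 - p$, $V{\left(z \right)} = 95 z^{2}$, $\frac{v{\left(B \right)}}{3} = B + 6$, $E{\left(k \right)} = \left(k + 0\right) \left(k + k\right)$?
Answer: $\frac{13}{9310} \approx 0.0013963$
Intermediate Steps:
$E{\left(k \right)} = 2 k^{2}$ ($E{\left(k \right)} = k 2 k = 2 k^{2}$)
$v{\left(B \right)} = 18 + 3 B$ ($v{\left(B \right)} = 3 \left(B + 6\right) = 3 \left(6 + B\right) = 18 + 3 B$)
$d{\left(G,x \right)} = 32 + x$ ($d{\left(G,x \right)} = x + 2 \left(-4\right)^{2} = x + 2 \cdot 16 = x + 32 = 32 + x$)
$\frac{W{\left(d{\left(v{\left(3 \right)},0 \right)} \right)}}{V{\left(-14 \right)}} = \frac{58 - \left(32 + 0\right)}{95 \left(-14\right)^{2}} = \frac{58 - 32}{95 \cdot 196} = \frac{58 - 32}{18620} = 26 \cdot \frac{1}{18620} = \frac{13}{9310}$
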